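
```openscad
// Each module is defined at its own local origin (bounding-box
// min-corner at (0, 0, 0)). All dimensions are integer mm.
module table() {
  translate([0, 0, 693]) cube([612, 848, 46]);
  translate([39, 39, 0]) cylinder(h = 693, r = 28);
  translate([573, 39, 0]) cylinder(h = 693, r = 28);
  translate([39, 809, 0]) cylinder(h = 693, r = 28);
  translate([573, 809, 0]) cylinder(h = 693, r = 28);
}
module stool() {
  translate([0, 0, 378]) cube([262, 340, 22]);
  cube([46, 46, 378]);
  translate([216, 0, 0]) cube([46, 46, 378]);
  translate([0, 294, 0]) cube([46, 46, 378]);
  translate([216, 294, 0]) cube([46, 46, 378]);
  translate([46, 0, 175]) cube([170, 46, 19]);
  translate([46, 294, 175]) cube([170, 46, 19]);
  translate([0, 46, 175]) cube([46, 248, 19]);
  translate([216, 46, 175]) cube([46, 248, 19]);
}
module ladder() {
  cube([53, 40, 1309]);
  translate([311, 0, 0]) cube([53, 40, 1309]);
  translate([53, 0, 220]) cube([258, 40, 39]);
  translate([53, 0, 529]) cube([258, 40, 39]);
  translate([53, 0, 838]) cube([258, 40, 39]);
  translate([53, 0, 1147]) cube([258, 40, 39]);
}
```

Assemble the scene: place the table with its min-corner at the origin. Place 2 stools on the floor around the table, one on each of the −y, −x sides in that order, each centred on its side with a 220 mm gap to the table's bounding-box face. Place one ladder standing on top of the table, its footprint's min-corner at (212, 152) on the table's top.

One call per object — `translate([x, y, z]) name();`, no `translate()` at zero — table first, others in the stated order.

table();
translate([175, -560, 0]) stool();
translate([-482, 254, 0]) stool();
translate([212, 152, 739]) ladder();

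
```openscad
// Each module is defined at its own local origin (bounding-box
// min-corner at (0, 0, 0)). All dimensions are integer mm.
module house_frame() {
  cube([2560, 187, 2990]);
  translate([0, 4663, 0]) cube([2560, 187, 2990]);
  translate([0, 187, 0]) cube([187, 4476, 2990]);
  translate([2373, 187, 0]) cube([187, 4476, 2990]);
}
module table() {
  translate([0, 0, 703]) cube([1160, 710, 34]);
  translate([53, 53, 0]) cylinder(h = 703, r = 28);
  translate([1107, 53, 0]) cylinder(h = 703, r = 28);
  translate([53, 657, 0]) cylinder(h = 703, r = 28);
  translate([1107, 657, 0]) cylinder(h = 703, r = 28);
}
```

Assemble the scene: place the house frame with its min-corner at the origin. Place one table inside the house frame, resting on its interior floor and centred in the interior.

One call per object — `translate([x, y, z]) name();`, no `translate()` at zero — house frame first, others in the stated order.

house_frame();
translate([700, 2070, 0]) table();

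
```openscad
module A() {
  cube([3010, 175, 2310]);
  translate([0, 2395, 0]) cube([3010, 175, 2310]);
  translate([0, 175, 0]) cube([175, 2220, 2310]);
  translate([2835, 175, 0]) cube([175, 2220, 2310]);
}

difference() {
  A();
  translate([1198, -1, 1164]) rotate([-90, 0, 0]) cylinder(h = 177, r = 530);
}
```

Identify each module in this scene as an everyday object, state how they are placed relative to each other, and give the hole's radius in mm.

A is a house frame. The house frame has a circular hole through its front wall. The hole's radius is 530 mm.

The subtracted cylinder has r = 530 mm.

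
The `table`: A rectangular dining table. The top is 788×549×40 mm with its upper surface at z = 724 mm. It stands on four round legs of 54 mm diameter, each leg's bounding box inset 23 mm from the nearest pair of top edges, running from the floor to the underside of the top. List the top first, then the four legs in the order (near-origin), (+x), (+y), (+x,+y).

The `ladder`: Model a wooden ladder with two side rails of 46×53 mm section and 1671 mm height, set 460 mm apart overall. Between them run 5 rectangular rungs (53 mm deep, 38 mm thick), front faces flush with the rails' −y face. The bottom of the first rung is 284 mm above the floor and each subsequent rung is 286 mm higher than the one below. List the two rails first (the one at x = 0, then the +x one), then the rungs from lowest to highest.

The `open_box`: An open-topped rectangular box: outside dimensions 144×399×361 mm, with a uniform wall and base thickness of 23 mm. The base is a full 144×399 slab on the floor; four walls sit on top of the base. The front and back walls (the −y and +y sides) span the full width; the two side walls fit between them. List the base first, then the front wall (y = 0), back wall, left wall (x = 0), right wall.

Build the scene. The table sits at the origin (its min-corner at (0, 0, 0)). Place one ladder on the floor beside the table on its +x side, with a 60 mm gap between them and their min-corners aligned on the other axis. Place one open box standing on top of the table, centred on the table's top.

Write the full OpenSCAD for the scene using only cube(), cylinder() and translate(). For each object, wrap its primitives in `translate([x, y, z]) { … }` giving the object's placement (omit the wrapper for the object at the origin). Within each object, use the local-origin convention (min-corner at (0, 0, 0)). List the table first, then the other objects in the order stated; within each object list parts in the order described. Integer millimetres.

translate([0, 0, 684]) cube([788, 549, 40]);
translate([50, 50, 0]) cylinder(h = 684, r = 27);
translate([738, 50, 0]) cylinder(h = 684, r = 27);
translate([50, 499, 0]) cylinder(h = 684, r = 27);
translate([738, 499, 0]) cylinder(h = 684, r = 27);
translate([848, 0, 0]) {
  cube([46, 53, 1671]);
  translate([414, 0, 0]) cube([46, 53, 1671]);
  translate([46, 0, 284]) cube([368, 53, 38]);
  translate([46, 0, 570]) cube([368, 53, 38]);
  translate([46, 0, 856]) cube([368, 53, 38]);
  translate([46, 0, 1142]) cube([368, 53, 38]);
  translate([46, 0, 1428]) cube([368, 53, 38]);
}
translate([322, 75, 724]) {
  cube([144, 399, 23]);
  translate([0, 0, 23]) cube([144, 23, 338]);
  translate([0, 376, 23]) cube([144, 23, 338]);
  translate([0, 23, 23]) cube([23, 353, 338]);
  translate([121, 23, 23]) cube([23, 353, 338]);
}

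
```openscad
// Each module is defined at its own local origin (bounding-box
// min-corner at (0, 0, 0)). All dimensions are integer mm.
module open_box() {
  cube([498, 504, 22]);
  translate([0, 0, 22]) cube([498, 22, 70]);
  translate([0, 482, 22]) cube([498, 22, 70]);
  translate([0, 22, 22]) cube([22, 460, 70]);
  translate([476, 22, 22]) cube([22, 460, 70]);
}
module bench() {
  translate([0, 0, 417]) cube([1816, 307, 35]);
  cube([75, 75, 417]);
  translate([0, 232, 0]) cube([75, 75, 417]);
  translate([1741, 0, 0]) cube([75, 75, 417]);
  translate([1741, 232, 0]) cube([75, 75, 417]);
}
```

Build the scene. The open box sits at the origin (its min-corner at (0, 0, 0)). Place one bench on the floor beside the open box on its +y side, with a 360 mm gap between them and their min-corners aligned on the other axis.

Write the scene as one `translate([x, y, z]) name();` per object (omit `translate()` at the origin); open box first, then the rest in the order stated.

open_box();
translate([0, 864, 0]) bench();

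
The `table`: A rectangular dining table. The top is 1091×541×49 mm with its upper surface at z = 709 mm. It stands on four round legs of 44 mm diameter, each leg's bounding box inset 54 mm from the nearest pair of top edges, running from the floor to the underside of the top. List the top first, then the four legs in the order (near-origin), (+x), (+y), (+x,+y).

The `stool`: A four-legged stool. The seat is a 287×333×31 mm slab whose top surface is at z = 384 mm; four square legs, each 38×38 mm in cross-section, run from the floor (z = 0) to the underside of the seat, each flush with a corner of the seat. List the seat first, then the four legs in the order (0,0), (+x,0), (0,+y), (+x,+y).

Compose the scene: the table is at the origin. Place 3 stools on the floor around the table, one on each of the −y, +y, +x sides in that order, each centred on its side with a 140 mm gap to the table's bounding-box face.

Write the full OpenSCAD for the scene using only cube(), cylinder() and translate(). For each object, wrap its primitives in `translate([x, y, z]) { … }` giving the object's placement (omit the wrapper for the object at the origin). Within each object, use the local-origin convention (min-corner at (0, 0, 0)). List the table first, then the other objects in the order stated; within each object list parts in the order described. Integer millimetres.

translate([0, 0, 660]) cube([1091, 541, 49]);
translate([76, 76, 0]) cylinder(h = 660, r = 22);
translate([1015, 76, 0]) cylinder(h = 660, r = 22);
translate([76, 465, 0]) cylinder(h = 660, r = 22);
translate([1015, 465, 0]) cylinder(h = 660, r = 22);
translate([402, -473, 0]) {
  translate([0, 0, 353]) cube([287, 333, 31]);
  cube([38, 38, 353]);
  translate([249, 0, 0]) cube([38, 38, 353]);
  translate([0, 295, 0]) cube([38, 38, 353]);
  translate([249, 295, 0]) cube([38, 38, 353]);
}
translate([402, 681, 0]) {
  translate([0, 0, 353]) cube([287, 333, 31]);
  cube([38, 38, 353]);
  translate([249, 0, 0]) cube([38, 38, 353]);
  translate([0, 295, 0]) cube([38, 38, 353]);
  translate([249, 295, 0]) cube([38, 38, 353]);
}
translate([1231, 104, 0]) {
  translate([0, 0, 353]) cube([287, 333, 31]);
  cube([38, 38, 353]);
  translate([249, 0, 0]) cube([38, 38, 353]);
  translate([0, 295, 0]) cube([38, 38, 353]);
  translate([249, 295, 0]) cube([38, 38, 353]);
}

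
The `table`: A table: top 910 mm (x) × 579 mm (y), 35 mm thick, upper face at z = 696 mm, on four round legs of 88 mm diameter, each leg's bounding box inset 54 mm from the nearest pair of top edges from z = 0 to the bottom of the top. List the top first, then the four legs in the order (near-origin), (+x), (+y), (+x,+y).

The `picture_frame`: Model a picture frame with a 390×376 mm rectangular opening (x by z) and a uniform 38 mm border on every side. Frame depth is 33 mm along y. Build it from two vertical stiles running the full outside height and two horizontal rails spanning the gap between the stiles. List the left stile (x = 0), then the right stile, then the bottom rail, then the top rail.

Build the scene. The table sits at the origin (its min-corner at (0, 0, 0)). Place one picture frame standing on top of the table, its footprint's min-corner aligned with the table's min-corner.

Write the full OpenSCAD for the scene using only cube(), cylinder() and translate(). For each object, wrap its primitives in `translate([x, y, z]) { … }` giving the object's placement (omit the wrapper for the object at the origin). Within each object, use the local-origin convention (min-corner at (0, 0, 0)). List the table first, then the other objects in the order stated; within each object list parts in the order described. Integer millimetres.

translate([0, 0, 661]) cube([910, 579, 35]);
translate([98, 98, 0]) cylinder(h = 661, r = 44);
translate([812, 98, 0]) cylinder(h = 661, r = 44);
translate([98, 481, 0]) cylinder(h = 661, r = 44);
translate([812, 481, 0]) cylinder(h = 661, r = 44);
translate([0, 0, 696]) {
  cube([38, 33, 452]);
  translate([428, 0, 0]) cube([38, 33, 452]);
  translate([38, 0, 0]) cube([390, 33, 38]);
  translate([38, 0, 414]) cube([390, 33, 38]);
}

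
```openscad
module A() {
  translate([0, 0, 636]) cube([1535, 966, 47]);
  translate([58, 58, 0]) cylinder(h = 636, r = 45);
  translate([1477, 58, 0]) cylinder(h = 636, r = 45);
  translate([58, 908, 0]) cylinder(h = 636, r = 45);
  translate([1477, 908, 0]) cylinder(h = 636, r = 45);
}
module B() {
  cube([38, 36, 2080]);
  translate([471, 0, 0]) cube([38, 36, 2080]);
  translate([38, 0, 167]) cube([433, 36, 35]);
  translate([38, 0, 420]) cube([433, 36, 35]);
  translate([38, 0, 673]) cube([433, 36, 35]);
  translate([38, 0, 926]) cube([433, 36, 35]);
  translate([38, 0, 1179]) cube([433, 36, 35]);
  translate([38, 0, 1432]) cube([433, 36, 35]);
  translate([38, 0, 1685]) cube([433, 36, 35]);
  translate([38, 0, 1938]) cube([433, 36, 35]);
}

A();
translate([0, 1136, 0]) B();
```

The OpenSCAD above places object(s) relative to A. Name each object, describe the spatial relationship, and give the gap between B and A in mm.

The ladder's nearest face is 170 mm from the table's +y face.

A is a table. B is a ladder. The ladder is on the floor beside the table on its +y side. The gap between the ladder and the table is 170 mm.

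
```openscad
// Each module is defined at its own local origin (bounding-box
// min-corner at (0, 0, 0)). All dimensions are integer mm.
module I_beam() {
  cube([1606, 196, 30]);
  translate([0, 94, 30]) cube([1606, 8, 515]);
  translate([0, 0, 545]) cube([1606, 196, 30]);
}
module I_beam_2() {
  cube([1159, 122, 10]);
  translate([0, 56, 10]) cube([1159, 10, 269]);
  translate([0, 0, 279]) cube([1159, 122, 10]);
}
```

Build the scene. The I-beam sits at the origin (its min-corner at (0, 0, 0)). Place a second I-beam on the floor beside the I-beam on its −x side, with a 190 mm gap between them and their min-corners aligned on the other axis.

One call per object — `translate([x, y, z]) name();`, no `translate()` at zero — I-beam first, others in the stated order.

I_beam();
translate([-1349, 0, 0]) I_beam_2();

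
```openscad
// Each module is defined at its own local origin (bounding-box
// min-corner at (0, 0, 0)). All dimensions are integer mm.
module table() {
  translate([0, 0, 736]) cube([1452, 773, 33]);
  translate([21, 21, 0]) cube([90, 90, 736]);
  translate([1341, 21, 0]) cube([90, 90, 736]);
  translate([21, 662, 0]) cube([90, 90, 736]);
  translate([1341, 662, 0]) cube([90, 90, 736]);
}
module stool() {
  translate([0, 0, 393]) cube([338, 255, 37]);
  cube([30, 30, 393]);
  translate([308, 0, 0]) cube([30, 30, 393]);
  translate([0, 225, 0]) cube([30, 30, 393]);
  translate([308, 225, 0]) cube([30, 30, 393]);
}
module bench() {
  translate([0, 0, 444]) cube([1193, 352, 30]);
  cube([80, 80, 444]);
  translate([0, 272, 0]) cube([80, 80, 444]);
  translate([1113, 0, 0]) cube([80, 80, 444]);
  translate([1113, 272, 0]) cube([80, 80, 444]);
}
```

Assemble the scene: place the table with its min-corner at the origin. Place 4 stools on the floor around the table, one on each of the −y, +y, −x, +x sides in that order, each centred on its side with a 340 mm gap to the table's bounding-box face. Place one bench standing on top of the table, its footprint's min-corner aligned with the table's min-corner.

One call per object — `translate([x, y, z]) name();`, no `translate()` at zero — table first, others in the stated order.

table();
translate([557, -595, 0]) stool();
translate([557, 1113, 0]) stool();
translate([-678, 259, 0]) stool();
translate([1792, 259, 0]) stool();
translate([0, 0, 769]) bench();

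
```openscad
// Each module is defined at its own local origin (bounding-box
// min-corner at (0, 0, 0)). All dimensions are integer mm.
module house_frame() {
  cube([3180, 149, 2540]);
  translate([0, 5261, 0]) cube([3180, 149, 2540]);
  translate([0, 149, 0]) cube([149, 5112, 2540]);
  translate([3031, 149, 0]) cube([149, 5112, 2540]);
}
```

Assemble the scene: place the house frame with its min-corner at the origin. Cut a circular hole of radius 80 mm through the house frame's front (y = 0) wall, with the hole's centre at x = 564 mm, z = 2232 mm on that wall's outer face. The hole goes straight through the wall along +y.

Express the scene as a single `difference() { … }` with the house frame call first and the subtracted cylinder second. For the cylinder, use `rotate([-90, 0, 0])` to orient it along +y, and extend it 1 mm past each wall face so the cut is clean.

difference() {
  house_frame();
  translate([564, -1, 2232]) rotate([-90, 0, 0]) cylinder(h = 151, r = 80);
}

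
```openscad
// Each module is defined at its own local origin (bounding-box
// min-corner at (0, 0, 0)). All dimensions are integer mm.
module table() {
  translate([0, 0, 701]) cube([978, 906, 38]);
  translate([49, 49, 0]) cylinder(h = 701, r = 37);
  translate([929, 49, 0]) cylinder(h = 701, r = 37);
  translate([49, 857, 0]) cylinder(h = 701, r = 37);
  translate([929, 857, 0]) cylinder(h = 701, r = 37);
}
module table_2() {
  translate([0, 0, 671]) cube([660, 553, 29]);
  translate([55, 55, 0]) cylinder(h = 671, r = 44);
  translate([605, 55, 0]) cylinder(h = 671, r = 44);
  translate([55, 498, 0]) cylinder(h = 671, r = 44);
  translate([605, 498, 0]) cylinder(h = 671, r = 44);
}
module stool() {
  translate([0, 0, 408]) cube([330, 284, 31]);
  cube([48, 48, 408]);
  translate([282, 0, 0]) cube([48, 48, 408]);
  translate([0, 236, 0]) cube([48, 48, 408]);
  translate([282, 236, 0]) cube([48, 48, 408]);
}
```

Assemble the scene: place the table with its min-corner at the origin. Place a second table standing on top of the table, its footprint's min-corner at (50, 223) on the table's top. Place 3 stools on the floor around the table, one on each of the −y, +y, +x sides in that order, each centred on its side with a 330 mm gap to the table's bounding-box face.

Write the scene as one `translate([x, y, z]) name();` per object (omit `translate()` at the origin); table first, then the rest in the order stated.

table();
translate([50, 223, 739]) table_2();
translate([324, -614, 0]) stool();
translate([324, 1236, 0]) stool();
translate([1308, 311, 0]) stool();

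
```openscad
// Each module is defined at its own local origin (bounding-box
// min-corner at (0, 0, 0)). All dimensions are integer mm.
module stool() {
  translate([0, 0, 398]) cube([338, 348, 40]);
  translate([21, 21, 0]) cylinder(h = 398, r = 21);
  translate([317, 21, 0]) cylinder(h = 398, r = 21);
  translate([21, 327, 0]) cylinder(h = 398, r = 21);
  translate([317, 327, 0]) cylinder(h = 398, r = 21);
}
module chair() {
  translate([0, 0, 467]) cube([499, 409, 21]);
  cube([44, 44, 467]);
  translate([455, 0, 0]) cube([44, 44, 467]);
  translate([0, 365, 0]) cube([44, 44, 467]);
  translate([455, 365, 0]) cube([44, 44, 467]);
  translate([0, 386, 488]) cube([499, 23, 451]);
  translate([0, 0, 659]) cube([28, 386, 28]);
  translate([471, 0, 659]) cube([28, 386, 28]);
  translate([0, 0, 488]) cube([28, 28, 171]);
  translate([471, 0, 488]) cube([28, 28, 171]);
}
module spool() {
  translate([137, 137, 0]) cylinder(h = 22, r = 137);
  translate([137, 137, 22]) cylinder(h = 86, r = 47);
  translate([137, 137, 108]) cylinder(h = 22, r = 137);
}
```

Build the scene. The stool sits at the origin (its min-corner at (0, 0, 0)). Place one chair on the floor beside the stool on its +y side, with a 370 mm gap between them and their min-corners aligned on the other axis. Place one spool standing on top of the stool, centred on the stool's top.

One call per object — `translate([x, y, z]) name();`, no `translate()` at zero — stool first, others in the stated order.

stool();
translate([0, 718, 0]) chair();
translate([32, 37, 438]) spool();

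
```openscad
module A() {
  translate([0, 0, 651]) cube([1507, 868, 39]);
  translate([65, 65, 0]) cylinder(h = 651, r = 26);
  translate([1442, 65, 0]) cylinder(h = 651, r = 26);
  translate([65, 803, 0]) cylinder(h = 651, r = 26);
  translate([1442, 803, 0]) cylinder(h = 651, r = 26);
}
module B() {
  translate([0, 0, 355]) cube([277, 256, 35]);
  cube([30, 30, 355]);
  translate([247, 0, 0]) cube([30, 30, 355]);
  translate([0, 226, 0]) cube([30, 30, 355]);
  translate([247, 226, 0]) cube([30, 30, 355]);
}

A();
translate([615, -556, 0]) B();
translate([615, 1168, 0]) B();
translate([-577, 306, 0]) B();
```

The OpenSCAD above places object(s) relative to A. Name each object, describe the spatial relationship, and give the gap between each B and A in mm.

Each stool's nearest face is 300 mm from the table's bounding box.

A is a table. B is a stool. Three stools sit around the table at the −y, +y, −x sides. The gap between each stool and the table is 300 mm.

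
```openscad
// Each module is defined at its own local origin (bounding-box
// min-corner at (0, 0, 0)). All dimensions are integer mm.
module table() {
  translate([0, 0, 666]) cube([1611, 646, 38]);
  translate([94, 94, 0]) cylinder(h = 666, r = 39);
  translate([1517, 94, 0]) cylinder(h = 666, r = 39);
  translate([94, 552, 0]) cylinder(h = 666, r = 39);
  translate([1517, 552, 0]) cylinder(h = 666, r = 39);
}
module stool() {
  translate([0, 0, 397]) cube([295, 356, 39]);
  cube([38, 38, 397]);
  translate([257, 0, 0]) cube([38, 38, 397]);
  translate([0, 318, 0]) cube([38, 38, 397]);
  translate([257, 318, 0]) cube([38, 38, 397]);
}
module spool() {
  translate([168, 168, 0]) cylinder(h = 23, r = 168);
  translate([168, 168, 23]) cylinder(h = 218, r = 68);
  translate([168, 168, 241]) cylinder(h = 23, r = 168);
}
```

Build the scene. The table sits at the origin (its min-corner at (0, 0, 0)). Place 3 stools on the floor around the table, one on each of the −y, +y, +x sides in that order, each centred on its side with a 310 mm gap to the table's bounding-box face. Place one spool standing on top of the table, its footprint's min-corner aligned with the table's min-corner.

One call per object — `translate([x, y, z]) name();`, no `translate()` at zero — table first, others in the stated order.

table();
translate([658, -666, 0]) stool();
translate([658, 956, 0]) stool();
translate([1921, 145, 0]) stool();
translate([0, 0, 704]) spool();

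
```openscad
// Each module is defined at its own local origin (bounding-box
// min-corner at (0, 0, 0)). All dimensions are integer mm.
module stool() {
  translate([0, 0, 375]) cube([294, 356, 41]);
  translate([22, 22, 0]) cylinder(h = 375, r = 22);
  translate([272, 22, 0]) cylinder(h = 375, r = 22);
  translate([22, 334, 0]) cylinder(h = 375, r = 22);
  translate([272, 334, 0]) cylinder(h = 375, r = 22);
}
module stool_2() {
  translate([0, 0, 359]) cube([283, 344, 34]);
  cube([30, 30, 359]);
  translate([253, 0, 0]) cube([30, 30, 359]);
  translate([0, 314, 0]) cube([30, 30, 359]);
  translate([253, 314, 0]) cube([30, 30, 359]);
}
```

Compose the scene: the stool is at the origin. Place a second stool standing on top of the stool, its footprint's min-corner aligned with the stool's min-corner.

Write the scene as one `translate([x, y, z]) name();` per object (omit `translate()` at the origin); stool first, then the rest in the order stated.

stool();
translate([0, 0, 416]) stool_2();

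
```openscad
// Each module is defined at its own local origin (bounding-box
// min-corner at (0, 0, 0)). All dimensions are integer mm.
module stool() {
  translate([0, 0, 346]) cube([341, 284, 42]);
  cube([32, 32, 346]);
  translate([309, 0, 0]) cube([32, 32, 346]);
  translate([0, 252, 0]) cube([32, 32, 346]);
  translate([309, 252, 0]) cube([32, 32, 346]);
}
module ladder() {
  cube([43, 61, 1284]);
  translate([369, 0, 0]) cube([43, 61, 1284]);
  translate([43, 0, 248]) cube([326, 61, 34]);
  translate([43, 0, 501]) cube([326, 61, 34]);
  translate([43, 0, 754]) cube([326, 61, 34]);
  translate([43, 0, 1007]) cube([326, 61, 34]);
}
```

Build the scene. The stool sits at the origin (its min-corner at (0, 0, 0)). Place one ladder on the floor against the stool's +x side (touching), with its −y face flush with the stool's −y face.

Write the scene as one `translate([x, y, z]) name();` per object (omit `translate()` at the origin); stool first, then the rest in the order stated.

stool();
translate([341, 0, 0]) ladder();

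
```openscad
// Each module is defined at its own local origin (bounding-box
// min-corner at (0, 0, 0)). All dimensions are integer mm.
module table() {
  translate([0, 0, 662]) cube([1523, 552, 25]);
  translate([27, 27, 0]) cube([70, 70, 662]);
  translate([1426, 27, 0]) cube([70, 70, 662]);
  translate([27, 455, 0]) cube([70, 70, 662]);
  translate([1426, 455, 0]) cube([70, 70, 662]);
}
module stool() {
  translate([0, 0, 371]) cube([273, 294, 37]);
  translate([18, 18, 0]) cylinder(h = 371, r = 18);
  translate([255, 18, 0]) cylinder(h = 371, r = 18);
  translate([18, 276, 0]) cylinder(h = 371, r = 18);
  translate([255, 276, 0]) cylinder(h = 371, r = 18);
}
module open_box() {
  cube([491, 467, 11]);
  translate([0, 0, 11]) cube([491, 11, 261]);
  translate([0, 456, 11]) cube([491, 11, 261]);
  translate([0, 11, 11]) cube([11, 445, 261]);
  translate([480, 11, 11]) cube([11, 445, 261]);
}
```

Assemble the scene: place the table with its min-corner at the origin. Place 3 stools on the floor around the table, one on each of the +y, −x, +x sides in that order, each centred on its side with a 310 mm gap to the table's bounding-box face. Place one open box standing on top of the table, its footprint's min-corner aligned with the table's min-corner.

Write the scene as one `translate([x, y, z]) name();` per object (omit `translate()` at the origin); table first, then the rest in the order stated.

table();
translate([625, 862, 0]) stool();
translate([-583, 129, 0]) stool();
translate([1833, 129, 0]) stool();
translate([0, 0, 687]) open_box();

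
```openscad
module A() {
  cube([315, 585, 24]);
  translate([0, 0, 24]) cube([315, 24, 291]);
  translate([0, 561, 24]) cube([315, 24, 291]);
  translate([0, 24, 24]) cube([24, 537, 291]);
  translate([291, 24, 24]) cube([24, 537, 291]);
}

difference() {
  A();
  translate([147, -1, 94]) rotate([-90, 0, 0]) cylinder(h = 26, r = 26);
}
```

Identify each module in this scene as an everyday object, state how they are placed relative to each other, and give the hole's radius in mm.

A is an open box. The open box has a circular hole through its front wall. The hole's radius is 26 mm.

The subtracted cylinder has r = 26 mm.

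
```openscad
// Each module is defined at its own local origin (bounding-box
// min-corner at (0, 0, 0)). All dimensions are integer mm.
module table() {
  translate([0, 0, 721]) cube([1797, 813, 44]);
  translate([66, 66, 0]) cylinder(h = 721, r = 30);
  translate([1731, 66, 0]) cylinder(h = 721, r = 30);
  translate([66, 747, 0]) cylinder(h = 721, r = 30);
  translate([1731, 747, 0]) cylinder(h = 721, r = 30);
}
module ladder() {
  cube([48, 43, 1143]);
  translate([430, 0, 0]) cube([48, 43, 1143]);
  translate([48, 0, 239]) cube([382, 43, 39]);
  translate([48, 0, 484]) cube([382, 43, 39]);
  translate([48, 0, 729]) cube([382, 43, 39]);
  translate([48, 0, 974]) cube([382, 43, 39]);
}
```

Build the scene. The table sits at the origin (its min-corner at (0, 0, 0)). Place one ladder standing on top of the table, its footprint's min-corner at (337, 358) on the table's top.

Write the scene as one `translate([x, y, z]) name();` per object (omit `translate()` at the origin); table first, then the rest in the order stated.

table();
translate([337, 358, 765]) ladder();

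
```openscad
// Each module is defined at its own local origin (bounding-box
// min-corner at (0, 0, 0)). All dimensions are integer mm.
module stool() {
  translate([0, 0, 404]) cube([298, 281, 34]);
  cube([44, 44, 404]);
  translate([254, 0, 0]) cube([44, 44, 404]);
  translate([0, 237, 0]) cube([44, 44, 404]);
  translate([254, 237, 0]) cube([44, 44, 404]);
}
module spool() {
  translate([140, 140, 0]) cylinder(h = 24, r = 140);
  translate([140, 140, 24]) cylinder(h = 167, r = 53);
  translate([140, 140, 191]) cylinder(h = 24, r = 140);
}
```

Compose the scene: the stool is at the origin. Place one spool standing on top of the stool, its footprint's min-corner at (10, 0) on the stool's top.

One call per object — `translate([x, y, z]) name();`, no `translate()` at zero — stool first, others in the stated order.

stool();
translate([10, 0, 438]) spool();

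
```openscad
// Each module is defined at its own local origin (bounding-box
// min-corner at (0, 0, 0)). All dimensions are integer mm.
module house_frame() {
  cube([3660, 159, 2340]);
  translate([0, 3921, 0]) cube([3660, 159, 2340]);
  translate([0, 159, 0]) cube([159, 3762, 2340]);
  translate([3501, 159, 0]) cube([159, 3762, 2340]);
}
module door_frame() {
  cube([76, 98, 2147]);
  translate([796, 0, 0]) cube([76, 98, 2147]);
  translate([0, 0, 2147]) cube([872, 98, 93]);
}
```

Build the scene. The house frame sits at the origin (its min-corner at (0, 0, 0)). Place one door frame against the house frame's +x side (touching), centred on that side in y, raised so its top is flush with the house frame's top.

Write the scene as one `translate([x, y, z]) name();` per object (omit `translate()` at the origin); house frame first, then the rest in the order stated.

house_frame();
translate([3660, 1991, 100]) door_frame();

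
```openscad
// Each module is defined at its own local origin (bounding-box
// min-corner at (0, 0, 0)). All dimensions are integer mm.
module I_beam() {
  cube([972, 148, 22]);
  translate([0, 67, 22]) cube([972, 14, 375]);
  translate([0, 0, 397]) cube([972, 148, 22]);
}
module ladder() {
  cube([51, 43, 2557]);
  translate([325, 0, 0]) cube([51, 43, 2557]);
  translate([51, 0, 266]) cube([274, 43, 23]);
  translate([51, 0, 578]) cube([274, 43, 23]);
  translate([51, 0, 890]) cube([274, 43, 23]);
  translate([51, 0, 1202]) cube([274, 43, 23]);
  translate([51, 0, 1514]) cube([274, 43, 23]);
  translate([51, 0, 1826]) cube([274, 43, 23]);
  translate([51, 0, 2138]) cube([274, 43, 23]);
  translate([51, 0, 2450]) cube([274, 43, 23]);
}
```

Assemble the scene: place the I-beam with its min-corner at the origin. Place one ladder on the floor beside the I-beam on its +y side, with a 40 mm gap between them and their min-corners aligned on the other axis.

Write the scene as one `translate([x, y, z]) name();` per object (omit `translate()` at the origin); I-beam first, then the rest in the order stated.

I_beam();
translate([0, 188, 0]) ladder();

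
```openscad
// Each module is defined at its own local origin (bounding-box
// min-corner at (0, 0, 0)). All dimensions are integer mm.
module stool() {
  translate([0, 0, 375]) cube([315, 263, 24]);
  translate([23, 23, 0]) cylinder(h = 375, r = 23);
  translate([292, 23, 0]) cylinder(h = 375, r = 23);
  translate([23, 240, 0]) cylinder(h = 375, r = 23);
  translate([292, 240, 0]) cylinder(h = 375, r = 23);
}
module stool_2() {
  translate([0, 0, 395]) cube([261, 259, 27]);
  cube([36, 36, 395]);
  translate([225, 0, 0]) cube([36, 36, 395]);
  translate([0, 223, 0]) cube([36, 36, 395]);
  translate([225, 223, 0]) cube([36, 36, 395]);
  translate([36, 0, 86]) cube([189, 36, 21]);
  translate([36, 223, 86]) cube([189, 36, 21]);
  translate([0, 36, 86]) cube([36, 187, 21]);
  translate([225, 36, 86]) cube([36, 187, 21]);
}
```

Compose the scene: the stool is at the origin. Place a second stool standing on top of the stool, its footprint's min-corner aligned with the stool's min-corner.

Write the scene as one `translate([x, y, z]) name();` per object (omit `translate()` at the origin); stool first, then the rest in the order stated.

stool();
translate([0, 0, 399]) stool_2();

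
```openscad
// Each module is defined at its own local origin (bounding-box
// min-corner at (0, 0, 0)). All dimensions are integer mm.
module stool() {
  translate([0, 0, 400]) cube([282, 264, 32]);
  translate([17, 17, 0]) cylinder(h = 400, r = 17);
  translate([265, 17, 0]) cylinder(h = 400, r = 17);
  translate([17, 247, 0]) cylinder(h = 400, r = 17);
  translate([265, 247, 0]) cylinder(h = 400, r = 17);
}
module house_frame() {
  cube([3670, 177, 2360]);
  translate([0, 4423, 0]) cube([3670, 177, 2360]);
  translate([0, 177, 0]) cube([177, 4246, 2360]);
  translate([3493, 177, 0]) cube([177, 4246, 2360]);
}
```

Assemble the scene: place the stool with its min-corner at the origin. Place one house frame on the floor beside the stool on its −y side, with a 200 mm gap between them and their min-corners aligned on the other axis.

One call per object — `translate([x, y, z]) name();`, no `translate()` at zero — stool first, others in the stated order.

stool();
translate([0, -4800, 0]) house_frame();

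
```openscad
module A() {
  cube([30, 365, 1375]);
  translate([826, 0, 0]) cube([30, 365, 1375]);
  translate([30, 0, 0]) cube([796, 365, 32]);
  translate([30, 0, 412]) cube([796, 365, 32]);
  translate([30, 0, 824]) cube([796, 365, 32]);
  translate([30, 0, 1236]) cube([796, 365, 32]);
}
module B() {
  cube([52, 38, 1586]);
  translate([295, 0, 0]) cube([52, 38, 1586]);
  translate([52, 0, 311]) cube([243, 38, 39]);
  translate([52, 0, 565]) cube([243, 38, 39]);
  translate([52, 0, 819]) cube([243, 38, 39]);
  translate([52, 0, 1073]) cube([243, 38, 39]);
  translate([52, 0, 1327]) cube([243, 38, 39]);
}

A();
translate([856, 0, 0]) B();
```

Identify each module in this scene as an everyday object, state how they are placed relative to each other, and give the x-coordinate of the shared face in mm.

A is a bookshelf. B is a ladder. The ladder is against the bookshelf's +x side, with their −y faces flush. The x-coordinate of the shared face is 856 mm.

The bookshelf's +x face and the ladder's −x face are both at x = 856 mm.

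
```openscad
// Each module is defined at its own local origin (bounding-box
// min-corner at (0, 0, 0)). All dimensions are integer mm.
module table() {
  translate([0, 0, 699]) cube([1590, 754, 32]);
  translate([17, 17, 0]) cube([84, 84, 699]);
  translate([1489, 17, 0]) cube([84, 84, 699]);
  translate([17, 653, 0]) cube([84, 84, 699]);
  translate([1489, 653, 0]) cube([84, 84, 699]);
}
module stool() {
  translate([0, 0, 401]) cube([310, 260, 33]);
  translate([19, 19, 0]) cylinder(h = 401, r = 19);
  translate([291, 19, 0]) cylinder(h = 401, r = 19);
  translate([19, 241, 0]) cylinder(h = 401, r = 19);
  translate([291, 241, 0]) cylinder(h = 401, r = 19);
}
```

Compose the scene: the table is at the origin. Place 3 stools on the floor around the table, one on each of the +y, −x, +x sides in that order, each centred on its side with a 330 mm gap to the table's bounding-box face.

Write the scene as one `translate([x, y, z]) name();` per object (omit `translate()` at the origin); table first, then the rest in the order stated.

table();
translate([640, 1084, 0]) stool();
translate([-640, 247, 0]) stool();
translate([1920, 247, 0]) stool();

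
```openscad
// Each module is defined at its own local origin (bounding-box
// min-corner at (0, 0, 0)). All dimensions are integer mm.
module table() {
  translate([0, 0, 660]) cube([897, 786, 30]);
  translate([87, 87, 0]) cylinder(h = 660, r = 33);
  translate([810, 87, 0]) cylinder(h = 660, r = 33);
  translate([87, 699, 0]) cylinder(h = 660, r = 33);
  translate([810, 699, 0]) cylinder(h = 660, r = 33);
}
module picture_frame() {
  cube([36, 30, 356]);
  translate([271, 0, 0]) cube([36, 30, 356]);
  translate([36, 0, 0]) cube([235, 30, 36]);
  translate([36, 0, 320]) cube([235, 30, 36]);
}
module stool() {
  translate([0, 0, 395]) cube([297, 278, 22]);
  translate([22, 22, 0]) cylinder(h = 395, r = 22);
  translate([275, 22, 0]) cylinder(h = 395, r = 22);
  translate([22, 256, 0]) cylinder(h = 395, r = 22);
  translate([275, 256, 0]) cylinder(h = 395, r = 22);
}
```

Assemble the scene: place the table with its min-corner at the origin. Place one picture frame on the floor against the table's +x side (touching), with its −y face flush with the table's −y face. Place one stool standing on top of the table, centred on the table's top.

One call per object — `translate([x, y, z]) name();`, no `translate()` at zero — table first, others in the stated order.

table();
translate([897, 0, 0]) picture_frame();
translate([300, 254, 690]) stool();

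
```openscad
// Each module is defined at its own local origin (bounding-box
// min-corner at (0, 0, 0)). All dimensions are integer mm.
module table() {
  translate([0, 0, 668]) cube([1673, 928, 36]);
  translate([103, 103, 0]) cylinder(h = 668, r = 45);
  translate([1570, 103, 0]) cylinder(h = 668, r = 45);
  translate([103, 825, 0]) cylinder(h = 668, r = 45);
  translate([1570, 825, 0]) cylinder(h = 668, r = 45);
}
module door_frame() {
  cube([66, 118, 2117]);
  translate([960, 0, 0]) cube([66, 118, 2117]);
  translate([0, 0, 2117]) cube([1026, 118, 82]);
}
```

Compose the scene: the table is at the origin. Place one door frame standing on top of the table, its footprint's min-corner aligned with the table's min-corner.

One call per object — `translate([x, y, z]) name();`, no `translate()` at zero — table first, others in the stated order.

table();
translate([0, 0, 704]) door_frame();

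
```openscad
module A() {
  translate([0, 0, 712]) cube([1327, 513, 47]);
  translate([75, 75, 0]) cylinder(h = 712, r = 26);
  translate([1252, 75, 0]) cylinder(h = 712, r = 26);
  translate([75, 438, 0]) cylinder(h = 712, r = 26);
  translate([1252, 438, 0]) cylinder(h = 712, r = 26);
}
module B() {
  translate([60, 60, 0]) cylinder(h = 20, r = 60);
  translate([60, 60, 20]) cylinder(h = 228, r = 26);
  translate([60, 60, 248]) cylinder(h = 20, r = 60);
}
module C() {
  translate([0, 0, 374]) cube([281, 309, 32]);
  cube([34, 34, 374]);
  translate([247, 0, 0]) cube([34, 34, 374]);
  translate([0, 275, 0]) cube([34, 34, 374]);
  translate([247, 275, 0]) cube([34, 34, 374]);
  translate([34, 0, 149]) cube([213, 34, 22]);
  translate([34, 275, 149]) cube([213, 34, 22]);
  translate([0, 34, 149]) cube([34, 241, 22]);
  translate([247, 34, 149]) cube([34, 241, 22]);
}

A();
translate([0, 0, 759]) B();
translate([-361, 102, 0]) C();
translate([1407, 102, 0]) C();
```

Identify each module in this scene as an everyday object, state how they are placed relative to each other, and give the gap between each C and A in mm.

A is a table. B is a spool. C is a stool. The spool is on top of the table. Two stools sit around the table at the −x, +x sides. The gap between each stool and the table is 80 mm.

Each stool's nearest face is 80 mm from the table's bounding box.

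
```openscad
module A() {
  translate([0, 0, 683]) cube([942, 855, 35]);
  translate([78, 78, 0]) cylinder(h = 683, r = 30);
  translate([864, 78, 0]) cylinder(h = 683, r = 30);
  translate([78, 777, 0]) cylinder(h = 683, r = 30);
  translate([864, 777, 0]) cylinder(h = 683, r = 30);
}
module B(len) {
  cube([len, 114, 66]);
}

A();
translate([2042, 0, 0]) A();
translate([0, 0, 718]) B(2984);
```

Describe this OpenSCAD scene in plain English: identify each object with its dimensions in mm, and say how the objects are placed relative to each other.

A is a rectangular dining table. The top is 942×855×35 mm with its upper surface at z = 718 mm. It stands on four round legs of 60 mm diameter, each leg's bounding box inset 48 mm from the nearest pair of top edges, running from the floor to the underside of the top.

B is a rectangular beam 2984 mm long (x), 114 mm deep (y), 66 mm thick (z).

The beam spans the tops of two tables placed 1100 mm apart, resting at z = 718 mm.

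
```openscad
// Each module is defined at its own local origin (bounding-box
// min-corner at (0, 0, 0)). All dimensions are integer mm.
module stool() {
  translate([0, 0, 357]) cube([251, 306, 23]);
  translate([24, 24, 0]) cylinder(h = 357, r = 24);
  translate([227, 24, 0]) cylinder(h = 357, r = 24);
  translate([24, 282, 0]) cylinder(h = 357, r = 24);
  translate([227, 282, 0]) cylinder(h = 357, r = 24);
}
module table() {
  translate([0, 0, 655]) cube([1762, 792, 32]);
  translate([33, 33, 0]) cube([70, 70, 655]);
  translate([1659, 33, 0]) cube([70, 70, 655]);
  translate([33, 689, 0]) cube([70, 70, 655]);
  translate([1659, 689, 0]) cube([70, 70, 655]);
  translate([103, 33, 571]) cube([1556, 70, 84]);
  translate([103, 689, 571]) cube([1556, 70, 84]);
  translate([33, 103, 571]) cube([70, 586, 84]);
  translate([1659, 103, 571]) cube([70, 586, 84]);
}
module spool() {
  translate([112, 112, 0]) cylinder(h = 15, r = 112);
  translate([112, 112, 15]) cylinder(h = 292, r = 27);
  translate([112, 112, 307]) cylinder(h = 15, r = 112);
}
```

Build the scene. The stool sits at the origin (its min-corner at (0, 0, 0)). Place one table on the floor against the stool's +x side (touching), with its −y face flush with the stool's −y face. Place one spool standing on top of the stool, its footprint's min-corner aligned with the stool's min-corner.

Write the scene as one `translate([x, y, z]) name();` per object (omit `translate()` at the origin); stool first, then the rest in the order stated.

stool();
translate([251, 0, 0]) table();
translate([0, 0, 380]) spool();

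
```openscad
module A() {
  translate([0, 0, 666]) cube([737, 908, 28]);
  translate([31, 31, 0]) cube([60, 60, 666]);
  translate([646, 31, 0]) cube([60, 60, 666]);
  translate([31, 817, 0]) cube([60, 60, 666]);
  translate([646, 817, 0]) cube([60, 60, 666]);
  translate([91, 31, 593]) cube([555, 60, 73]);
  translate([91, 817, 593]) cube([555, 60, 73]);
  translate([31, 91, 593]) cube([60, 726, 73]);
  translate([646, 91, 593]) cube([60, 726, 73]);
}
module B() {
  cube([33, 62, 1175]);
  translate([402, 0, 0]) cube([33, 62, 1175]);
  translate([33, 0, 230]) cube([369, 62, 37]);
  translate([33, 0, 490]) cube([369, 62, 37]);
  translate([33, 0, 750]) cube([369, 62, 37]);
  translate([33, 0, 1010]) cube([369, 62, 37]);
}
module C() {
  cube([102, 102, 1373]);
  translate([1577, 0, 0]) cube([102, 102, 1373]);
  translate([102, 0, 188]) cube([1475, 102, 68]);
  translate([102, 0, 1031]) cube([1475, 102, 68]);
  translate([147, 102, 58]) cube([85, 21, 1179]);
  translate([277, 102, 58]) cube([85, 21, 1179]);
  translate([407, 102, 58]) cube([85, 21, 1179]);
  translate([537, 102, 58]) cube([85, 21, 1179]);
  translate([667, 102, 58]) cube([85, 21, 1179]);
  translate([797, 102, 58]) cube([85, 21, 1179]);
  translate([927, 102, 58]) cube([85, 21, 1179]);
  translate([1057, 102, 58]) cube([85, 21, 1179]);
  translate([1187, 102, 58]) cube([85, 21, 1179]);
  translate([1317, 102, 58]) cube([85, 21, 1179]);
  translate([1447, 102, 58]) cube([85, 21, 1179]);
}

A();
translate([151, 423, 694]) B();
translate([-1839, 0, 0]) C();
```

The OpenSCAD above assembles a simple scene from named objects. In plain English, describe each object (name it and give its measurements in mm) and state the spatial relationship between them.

A is a table: top 737 mm (x) × 908 mm (y), 28 mm thick, upper face at z = 694 mm, on four 60×60 mm square legs, each inset 31 mm from the nearest pair of top edges, running from z = 0 to the bottom of the top. Four apron rails, 60 mm thick and 73 mm tall, run between adjacent legs with their top edges flush with the underside of the top and their outer faces flush with the legs' outer faces.

B is a wooden ladder with two side rails of 33×62 mm section and 1175 mm height, set 435 mm apart overall. Between them run 4 rectangular rungs (62 mm deep, 37 mm thick), front faces flush with the rails' −y face. The bottom of the first rung is 230 mm above the floor and each subsequent rung is 260 mm higher than the one below.

C is a fence section. Two 102×102 mm posts, 1373 mm tall, stand on the floor with a clear span of 1475 mm between their inner faces. Two horizontal rails of 102×68 mm section span the gap between the posts with their undersides at z = 188 mm and z = 1031 mm, flush with the posts' −y face. 11 pickets, each 85 mm wide, 21 mm thick and 1179 mm tall, are fixed to the +y face of the rails with their bottoms at z = 58 mm, evenly spaced across the span with equal gaps (rounded down to the nearest mm) at the −x end and between each pair — any rounding remainder accumulates at the +x end.

The ladder is on top of the table, centred. The fence section is on the floor beside the table on its −x side.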